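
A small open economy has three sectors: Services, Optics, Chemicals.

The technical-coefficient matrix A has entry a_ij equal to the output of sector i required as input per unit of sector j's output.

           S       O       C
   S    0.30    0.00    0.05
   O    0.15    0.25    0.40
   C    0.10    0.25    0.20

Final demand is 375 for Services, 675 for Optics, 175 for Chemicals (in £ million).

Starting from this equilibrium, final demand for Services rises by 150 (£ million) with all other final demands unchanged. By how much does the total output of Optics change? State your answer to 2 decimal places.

I − A =
  [   0.70     0.00    -0.05]
  [  -0.15     0.75    -0.40]
  [  -0.10    -0.25     0.80]
Cofactors of I−A, C_ij = (−1)^(i+j)·(minor ij) (rows/columns in the sector order above):
  C_11 = (0.75)(0.80) − (-0.40)(-0.25) = 0.5000
  C_12 = −[(-0.15)(0.80) − (-0.40)(-0.10)] = 0.1600
  C_13 = (-0.15)(-0.25) − (0.75)(-0.10) = 0.1125
  C_21 = −[(0.00)(0.80) − (-0.05)(-0.25)] = 0.0125
  C_22 = (0.70)(0.80) − (-0.05)(-0.10) = 0.5550
  C_23 = −[(0.70)(-0.25) − (0.00)(-0.10)] = 0.1750
  C_31 = (0.00)(-0.40) − (-0.05)(0.75) = 0.0375
  C_32 = −[(0.70)(-0.40) − (-0.05)(-0.15)] = 0.2875
  C_33 = (0.70)(0.75) − (0.00)(-0.15) = 0.5250
det(I−A) = Σ_j (I−A)_1j·C_1j = (0.70)(0.5000) + (0.00)(0.1600) + (-0.05)(0.1125) = 0.344375
adj(I−A) = Cᵀ =
  [ 0.5000   0.0125   0.0375]
  [ 0.1600   0.5550   0.2875]
  [ 0.1125   0.1750   0.5250]
(I − A)⁻¹ = adj(I−A) / det(I−A) ≈
  [   1.4519     0.0363     0.1089]
  [   0.4646     1.6116     0.8348]
  [   0.3267     0.5082     1.5245]
Δx = (I − A)⁻¹ Δd with Δd having +150 in the Services component and 0 elsewhere.
So Δx_O = L_OS · (+150), where L_OS = adj(I−A)_OS / det(I−A) = 0.1600 / 0.344375.
Δx_O = 0.1600 × (+150) / 0.344375 = 24.00 / 0.344375 ≈ 69.69.

Δx_O = 69.69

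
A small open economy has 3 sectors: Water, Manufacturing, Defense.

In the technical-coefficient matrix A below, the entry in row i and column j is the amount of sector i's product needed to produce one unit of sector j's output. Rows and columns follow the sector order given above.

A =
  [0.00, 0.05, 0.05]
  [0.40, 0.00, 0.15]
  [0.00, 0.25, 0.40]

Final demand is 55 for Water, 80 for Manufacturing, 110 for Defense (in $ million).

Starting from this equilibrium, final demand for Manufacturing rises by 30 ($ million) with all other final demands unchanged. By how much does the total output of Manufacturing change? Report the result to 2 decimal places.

Δx_2 = 33.00

I − A =
  [   1.00    -0.05    -0.05]
  [  -0.40     1.00    -0.15]
  [   0.00    -0.25     0.60]
Cofactors of I−A, C_ij = (−1)^(i+j)·(minor ij) (rows/columns in the sector order above):
  C_11 = (1.00)(0.60) − (-0.15)(-0.25) = 0.5625
  C_12 = −[(-0.40)(0.60) − (-0.15)(0.00)] = 0.2400
  C_13 = (-0.40)(-0.25) − (1.00)(0.00) = 0.1000
  C_21 = −[(-0.05)(0.60) − (-0.05)(-0.25)] = 0.0425
  C_22 = (1.00)(0.60) − (-0.05)(0.00) = 0.6000
  C_23 = −[(1.00)(-0.25) − (-0.05)(0.00)] = 0.2500
  C_31 = (-0.05)(-0.15) − (-0.05)(1.00) = 0.0575
  C_32 = −[(1.00)(-0.15) − (-0.05)(-0.40)] = 0.1700
  C_33 = (1.00)(1.00) − (-0.05)(-0.40) = 0.9800
det(I−A) = Σ_j (I−A)_1j·C_1j = (1.00)(0.5625) + (-0.05)(0.2400) + (-0.05)(0.1000) = 0.5455
adj(I−A) = Cᵀ =
  [ 0.5625   0.0425   0.0575]
  [ 0.2400   0.6000   0.1700]
  [ 0.1000   0.2500   0.9800]
(I − A)⁻¹ = adj(I−A) / det(I−A) ≈
  [   1.0312     0.0779     0.1054]
  [   0.4400     1.0999     0.3116]
  [   0.1833     0.4583     1.7965]
Δx = (I − A)⁻¹ Δd with Δd having +30 in the Manufacturing component and 0 elsewhere.
So Δx_2 = L_22 · (+30), where L_22 = adj(I−A)_22 / det(I−A) = 0.6000 / 0.5455.
Δx_2 = 0.6000 × (+30) / 0.5455 = 18.00 / 0.5455 ≈ 33.00.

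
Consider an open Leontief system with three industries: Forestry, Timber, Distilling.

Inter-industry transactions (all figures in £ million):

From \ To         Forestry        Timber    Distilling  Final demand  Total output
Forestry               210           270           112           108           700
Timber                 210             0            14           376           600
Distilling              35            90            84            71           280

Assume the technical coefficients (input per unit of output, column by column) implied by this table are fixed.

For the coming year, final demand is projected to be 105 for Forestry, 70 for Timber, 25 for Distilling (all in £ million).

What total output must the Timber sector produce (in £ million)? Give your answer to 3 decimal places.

Technical coefficients a_ij = z_ij / X_j:
  a_FF = 210/700 = 0.30, a_TF = 210/700 = 0.30, a_DF = 35/700 = 0.05
  a_FT = 270/600 = 0.45, a_TT = 0/600 = 0.00, a_DT = 90/600 = 0.15
  a_FD = 112/280 = 0.40, a_TD = 14/280 = 0.05, a_DD = 84/280 = 0.30
I − A =
  [   0.70    -0.45    -0.40]
  [  -0.30     1.00    -0.05]
  [  -0.05    -0.15     0.70]
Cofactors of I−A, C_ij = (−1)^(i+j)·(minor ij) (rows/columns in the sector order above):
  C_11 = (1.00)(0.70) − (-0.05)(-0.15) = 0.6925
  C_12 = −[(-0.30)(0.70) − (-0.05)(-0.05)] = 0.2125
  C_13 = (-0.30)(-0.15) − (1.00)(-0.05) = 0.0950
  C_21 = −[(-0.45)(0.70) − (-0.40)(-0.15)] = 0.3750
  C_22 = (0.70)(0.70) − (-0.40)(-0.05) = 0.4700
  C_23 = −[(0.70)(-0.15) − (-0.45)(-0.05)] = 0.1275
  C_31 = (-0.45)(-0.05) − (-0.40)(1.00) = 0.4225
  C_32 = −[(0.70)(-0.05) − (-0.40)(-0.30)] = 0.1550
  C_33 = (0.70)(1.00) − (-0.45)(-0.30) = 0.5650
det(I−A) = Σ_j (I−A)_1j·C_1j = (0.70)(0.6925) + (-0.45)(0.2125) + (-0.40)(0.0950) = 0.351125
adj(I−A) = Cᵀ =
  [ 0.6925   0.3750   0.4225]
  [ 0.2125   0.4700   0.1550]
  [ 0.0950   0.1275   0.5650]
(I − A)⁻¹ = adj(I−A) / det(I−A) ≈
  [   1.9722     1.0680     1.2033]
  [   0.6052     1.3386     0.4414]
  [   0.2706     0.3631     1.6091]
x = (I − A)⁻¹ d = adj(I−A)·d / det(I−A), with det(I−A) = 0.351125:
  x_F = (0.6925·105 + 0.3750·70 + 0.4225·25) / 0.351125 = 109.525 / 0.351125 ≈ 311.926
  x_T = (0.2125·105 + 0.4700·70 + 0.1550·25) / 0.351125 = 59.0875 / 0.351125 ≈ 168.281
  x_D = (0.0950·105 + 0.1275·70 + 0.5650·25) / 0.351125 = 33.025 / 0.351125 ≈ 94.055

x_T = 168.281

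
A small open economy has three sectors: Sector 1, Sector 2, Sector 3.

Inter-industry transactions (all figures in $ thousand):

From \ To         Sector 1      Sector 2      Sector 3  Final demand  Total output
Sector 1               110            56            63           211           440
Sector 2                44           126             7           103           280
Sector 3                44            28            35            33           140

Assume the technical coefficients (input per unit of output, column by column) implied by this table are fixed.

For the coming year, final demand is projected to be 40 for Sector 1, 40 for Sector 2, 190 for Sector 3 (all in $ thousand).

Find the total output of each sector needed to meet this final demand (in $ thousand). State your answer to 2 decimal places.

x_1 = 280.46, x_2 = 151.99, x_3 = 310.99

Technical coefficients a_ij = z_ij / X_j:
  a_11 = 110/440 = 0.25, a_21 = 44/440 = 0.10, a_31 = 44/440 = 0.10
  a_12 = 56/280 = 0.20, a_22 = 126/280 = 0.45, a_32 = 28/280 = 0.10
  a_13 = 63/140 = 0.45, a_23 = 7/140 = 0.05, a_33 = 35/140 = 0.25
I − A =
  [   0.75    -0.20    -0.45]
  [  -0.10     0.55    -0.05]
  [  -0.10    -0.10     0.75]
Cofactors of I−A, C_ij = (−1)^(i+j)·(minor ij) (rows/columns in the sector order above):
  C_11 = (0.55)(0.75) − (-0.05)(-0.10) = 0.4075
  C_12 = −[(-0.10)(0.75) − (-0.05)(-0.10)] = 0.0800
  C_13 = (-0.10)(-0.10) − (0.55)(-0.10) = 0.0650
  C_21 = −[(-0.20)(0.75) − (-0.45)(-0.10)] = 0.1950
  C_22 = (0.75)(0.75) − (-0.45)(-0.10) = 0.5175
  C_23 = −[(0.75)(-0.10) − (-0.20)(-0.10)] = 0.0950
  C_31 = (-0.20)(-0.05) − (-0.45)(0.55) = 0.2575
  C_32 = −[(0.75)(-0.05) − (-0.45)(-0.10)] = 0.0825
  C_33 = (0.75)(0.55) − (-0.20)(-0.10) = 0.3925
det(I−A) = Σ_j (I−A)_1j·C_1j = (0.75)(0.4075) + (-0.20)(0.0800) + (-0.45)(0.0650) = 0.260375
adj(I−A) = Cᵀ =
  [ 0.4075   0.1950   0.2575]
  [ 0.0800   0.5175   0.0825]
  [ 0.0650   0.0950   0.3925]
(I − A)⁻¹ = adj(I−A) / det(I−A) ≈
  [   1.5651     0.7489     0.9890]
  [   0.3072     1.9875     0.3169]
  [   0.2496     0.3649     1.5074]
x = (I − A)⁻¹ d = adj(I−A)·d / det(I−A), with det(I−A) = 0.260375:
  x_1 = (0.4075·40 + 0.1950·40 + 0.2575·190) / 0.260375 = 73.025 / 0.260375 ≈ 280.46
  x_2 = (0.0800·40 + 0.5175·40 + 0.0825·190) / 0.260375 = 39.575 / 0.260375 ≈ 151.99
  x_3 = (0.0650·40 + 0.0950·40 + 0.3925·190) / 0.260375 = 80.975 / 0.260375 ≈ 310.99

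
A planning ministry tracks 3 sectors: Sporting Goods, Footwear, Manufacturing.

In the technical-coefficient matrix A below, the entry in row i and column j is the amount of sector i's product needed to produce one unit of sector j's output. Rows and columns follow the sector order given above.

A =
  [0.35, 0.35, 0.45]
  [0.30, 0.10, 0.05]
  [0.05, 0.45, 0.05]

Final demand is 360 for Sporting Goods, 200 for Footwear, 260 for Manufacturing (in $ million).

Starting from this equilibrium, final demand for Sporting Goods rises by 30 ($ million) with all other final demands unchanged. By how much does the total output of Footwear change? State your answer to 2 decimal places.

Δx_F = 23.99

I − A =
  [   0.65    -0.35    -0.45]
  [  -0.30     0.90    -0.05]
  [  -0.05    -0.45     0.95]
Cofactors of I−A, C_ij = (−1)^(i+j)·(minor ij) (rows/columns in the sector order above):
  C_11 = (0.90)(0.95) − (-0.05)(-0.45) = 0.8325
  C_12 = −[(-0.30)(0.95) − (-0.05)(-0.05)] = 0.2875
  C_13 = (-0.30)(-0.45) − (0.90)(-0.05) = 0.1800
  C_21 = −[(-0.35)(0.95) − (-0.45)(-0.45)] = 0.5350
  C_22 = (0.65)(0.95) − (-0.45)(-0.05) = 0.5950
  C_23 = −[(0.65)(-0.45) − (-0.35)(-0.05)] = 0.3100
  C_31 = (-0.35)(-0.05) − (-0.45)(0.90) = 0.4225
  C_32 = −[(0.65)(-0.05) − (-0.45)(-0.30)] = 0.1675
  C_33 = (0.65)(0.90) − (-0.35)(-0.30) = 0.4800
det(I−A) = Σ_j (I−A)_1j·C_1j = (0.65)(0.8325) + (-0.35)(0.2875) + (-0.45)(0.1800) = 0.3595
adj(I−A) = Cᵀ =
  [ 0.8325   0.5350   0.4225]
  [ 0.2875   0.5950   0.1675]
  [ 0.1800   0.3100   0.4800]
(I − A)⁻¹ = adj(I−A) / det(I−A) ≈
  [   2.3157     1.4882     1.1752]
  [   0.7997     1.6551     0.4659]
  [   0.5007     0.8623     1.3352]
Δx = (I − A)⁻¹ Δd with Δd having +30 in the Sporting Goods component and 0 elsewhere.
So Δx_F = L_FS · (+30), where L_FS = adj(I−A)_FS / det(I−A) = 0.2875 / 0.3595.
Δx_F = 0.2875 × (+30) / 0.3595 = 8.625 / 0.3595 ≈ 23.99.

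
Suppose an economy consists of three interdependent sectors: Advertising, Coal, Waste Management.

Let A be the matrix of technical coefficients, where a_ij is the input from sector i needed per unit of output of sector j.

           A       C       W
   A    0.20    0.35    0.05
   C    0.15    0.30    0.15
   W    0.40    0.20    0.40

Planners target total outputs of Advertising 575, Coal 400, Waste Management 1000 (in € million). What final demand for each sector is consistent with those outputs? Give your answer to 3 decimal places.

d_A = 270.000, d_C = 43.750, d_W = 290.000

I − A =
  [   0.80    -0.35    -0.05]
  [  -0.15     0.70    -0.15]
  [  -0.40    -0.20     0.60]
d = (I − A) x:
  d_A = (+0.80)·575 + (-0.35)·400 + (-0.05)·1000 = 270.000
  d_C = (-0.15)·575 + (+0.70)·400 + (-0.15)·1000 = 43.750
  d_W = (-0.40)·575 + (-0.20)·400 + (+0.60)·1000 = 290.000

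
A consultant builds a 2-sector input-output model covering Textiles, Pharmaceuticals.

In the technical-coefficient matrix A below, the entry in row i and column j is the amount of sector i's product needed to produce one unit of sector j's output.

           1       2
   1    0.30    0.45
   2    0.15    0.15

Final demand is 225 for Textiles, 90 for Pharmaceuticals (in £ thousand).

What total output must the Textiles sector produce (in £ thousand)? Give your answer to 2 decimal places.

I − A =
  [   0.70    -0.45]
  [  -0.15     0.85]
det(I−A) = (0.70)(0.85) − (-0.45)(-0.15) = 0.5275
adj(I−A) = [[0.85, 0.45], [0.15, 0.70]]
(I − A)⁻¹ = adj(I−A) / det(I−A) ≈
  [   1.6114     0.8531]
  [   0.2844     1.3270]
x = (I − A)⁻¹ d = adj(I−A)·d / det(I−A), with det(I−A) = 0.5275:
  x_1 = (0.85·225 + 0.45·90) / 0.5275 = 231.75 / 0.5275 ≈ 439.34
  x_2 = (0.15·225 + 0.70·90) / 0.5275 = 96.75 / 0.5275 ≈ 183.41

x_1 = 439.34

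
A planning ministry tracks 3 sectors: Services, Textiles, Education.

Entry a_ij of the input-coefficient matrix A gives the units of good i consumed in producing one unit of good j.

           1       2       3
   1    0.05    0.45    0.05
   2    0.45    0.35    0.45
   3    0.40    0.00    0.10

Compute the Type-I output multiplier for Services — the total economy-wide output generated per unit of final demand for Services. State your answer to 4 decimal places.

m_1 = 5.1163

I − A =
  [   0.95    -0.45    -0.05]
  [  -0.45     0.65    -0.45]
  [  -0.40     0.00     0.90]
Cofactors of I−A, C_ij = (−1)^(i+j)·(minor ij) (rows/columns in the sector order above):
  C_11 = (0.65)(0.90) − (-0.45)(0.00) = 0.5850
  C_12 = −[(-0.45)(0.90) − (-0.45)(-0.40)] = 0.5850
  C_13 = (-0.45)(0.00) − (0.65)(-0.40) = 0.2600
  C_21 = −[(-0.45)(0.90) − (-0.05)(0.00)] = 0.4050
  C_22 = (0.95)(0.90) − (-0.05)(-0.40) = 0.8350
  C_23 = −[(0.95)(0.00) − (-0.45)(-0.40)] = 0.1800
  C_31 = (-0.45)(-0.45) − (-0.05)(0.65) = 0.2350
  C_32 = −[(0.95)(-0.45) − (-0.05)(-0.45)] = 0.4500
  C_33 = (0.95)(0.65) − (-0.45)(-0.45) = 0.4150
det(I−A) = Σ_j (I−A)_1j·C_1j = (0.95)(0.5850) + (-0.45)(0.5850) + (-0.05)(0.2600) = 0.2795
adj(I−A) = Cᵀ =
  [ 0.5850   0.4050   0.2350]
  [ 0.5850   0.8350   0.4500]
  [ 0.2600   0.1800   0.4150]
(I − A)⁻¹ = adj(I−A) / det(I−A) ≈
  [   2.09302     1.44902     0.84079]
  [   2.09302     2.98748     1.61002]
  [   0.93023     0.64401     1.48479]
The output multiplier for sector j is the column-j sum of the Leontief inverse (I − A)⁻¹ = adj(I−A) / det(I−A).
Column 1 of adj(I−A): (0.5850, 0.5850, 0.2600); det(I−A) = 0.2795.
m_1 = (0.5850 + 0.5850 + 0.2600) / 0.2795 = 1.43 / 0.2795 ≈ 5.1163.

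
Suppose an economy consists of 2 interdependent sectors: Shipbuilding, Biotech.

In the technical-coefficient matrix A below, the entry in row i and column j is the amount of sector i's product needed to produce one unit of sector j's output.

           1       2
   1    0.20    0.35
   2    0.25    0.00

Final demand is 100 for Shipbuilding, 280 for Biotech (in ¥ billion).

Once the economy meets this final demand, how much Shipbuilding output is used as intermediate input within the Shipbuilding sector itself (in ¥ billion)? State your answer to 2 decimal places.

I − A =
  [   0.80    -0.35]
  [  -0.25     1.00]
det(I−A) = (0.80)(1.00) − (-0.35)(-0.25) = 0.7125
adj(I−A) = [[1.00, 0.35], [0.25, 0.80]]
(I − A)⁻¹ = adj(I−A) / det(I−A) ≈
  [   1.4035     0.4912]
  [   0.3509     1.1228]
First solve x = (I − A)⁻¹ d = adj(I−A)·d / det(I−A); in particular x_1 = (1.00·100 + 0.35·280) / 0.7125 = 198.00 / 0.7125 ≈ 277.8947.
Intermediate flow from 1 to 1: z_11 = a_11 · x_1 = 0.20 × 198.00 / 0.7125 = 39.60 / 0.7125 ≈ 55.58.

z_11 = 55.58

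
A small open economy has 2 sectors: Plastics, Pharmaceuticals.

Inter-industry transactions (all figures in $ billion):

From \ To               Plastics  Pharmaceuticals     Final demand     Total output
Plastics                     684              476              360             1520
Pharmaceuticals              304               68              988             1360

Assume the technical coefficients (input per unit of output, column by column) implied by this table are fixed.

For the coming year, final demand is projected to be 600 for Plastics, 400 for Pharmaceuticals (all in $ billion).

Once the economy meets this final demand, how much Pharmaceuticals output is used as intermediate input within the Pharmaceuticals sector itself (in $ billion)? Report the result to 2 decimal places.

z_22 = 37.57

Technical coefficients a_ij = z_ij / X_j:
  a_11 = 684/1520 = 0.45, a_21 = 304/1520 = 0.20
  a_12 = 476/1360 = 0.35, a_22 = 68/1360 = 0.05
I − A =
  [   0.55    -0.35]
  [  -0.20     0.95]
det(I−A) = (0.55)(0.95) − (-0.35)(-0.20) = 0.4525
adj(I−A) = [[0.95, 0.35], [0.20, 0.55]]
(I − A)⁻¹ = adj(I−A) / det(I−A) ≈
  [   2.0994     0.7735]
  [   0.4420     1.2155]
First solve x = (I − A)⁻¹ d = adj(I−A)·d / det(I−A); in particular x_2 = (0.20·600 + 0.55·400) / 0.4525 = 340.00 / 0.4525 ≈ 751.3812.
Intermediate flow from 2 to 2: z_22 = a_22 · x_2 = 0.05 × 340.00 / 0.4525 = 17.00 / 0.4525 ≈ 37.57.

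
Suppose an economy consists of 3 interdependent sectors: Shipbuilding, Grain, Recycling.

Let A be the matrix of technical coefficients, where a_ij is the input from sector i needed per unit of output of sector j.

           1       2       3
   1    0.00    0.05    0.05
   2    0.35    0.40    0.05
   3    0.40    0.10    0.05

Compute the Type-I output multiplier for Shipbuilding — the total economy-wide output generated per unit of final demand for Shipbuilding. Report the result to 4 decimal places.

I − A =
  [   1.00    -0.05    -0.05]
  [  -0.35     0.60    -0.05]
  [  -0.40    -0.10     0.95]
Cofactors of I−A, C_ij = (−1)^(i+j)·(minor ij) (rows/columns in the sector order above):
  C_11 = (0.60)(0.95) − (-0.05)(-0.10) = 0.5650
  C_12 = −[(-0.35)(0.95) − (-0.05)(-0.40)] = 0.3525
  C_13 = (-0.35)(-0.10) − (0.60)(-0.40) = 0.2750
  C_21 = −[(-0.05)(0.95) − (-0.05)(-0.10)] = 0.0525
  C_22 = (1.00)(0.95) − (-0.05)(-0.40) = 0.9300
  C_23 = −[(1.00)(-0.10) − (-0.05)(-0.40)] = 0.1200
  C_31 = (-0.05)(-0.05) − (-0.05)(0.60) = 0.0325
  C_32 = −[(1.00)(-0.05) − (-0.05)(-0.35)] = 0.0675
  C_33 = (1.00)(0.60) − (-0.05)(-0.35) = 0.5825
det(I−A) = Σ_j (I−A)_1j·C_1j = (1.00)(0.5650) + (-0.05)(0.3525) + (-0.05)(0.2750) = 0.533625
adj(I−A) = Cᵀ =
  [ 0.5650   0.0525   0.0325]
  [ 0.3525   0.9300   0.0675]
  [ 0.2750   0.1200   0.5825]
(I − A)⁻¹ = adj(I−A) / det(I−A) ≈
  [   1.05880     0.09838     0.06090]
  [   0.66058     1.74280     0.12649]
  [   0.51534     0.22488     1.09159]
The output multiplier for sector j is the column-j sum of the Leontief inverse (I − A)⁻¹ = adj(I−A) / det(I−A).
Column 1 of adj(I−A): (0.5650, 0.3525, 0.2750); det(I−A) = 0.533625.
m_1 = (0.5650 + 0.3525 + 0.2750) / 0.533625 = 1.1925 / 0.533625 ≈ 2.2347.

m_1 = 2.2347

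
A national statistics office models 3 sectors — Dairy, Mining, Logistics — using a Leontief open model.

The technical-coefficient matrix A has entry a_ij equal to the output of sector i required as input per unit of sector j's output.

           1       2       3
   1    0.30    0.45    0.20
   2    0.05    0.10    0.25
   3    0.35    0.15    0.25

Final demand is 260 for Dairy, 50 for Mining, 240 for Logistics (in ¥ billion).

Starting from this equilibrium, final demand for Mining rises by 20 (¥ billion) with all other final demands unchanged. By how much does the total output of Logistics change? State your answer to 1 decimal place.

Δx_3 = 16.1

I − A =
  [   0.70    -0.45    -0.20]
  [  -0.05     0.90    -0.25]
  [  -0.35    -0.15     0.75]
Cofactors of I−A, C_ij = (−1)^(i+j)·(minor ij) (rows/columns in the sector order above):
  C_11 = (0.90)(0.75) − (-0.25)(-0.15) = 0.6375
  C_12 = −[(-0.05)(0.75) − (-0.25)(-0.35)] = 0.1250
  C_13 = (-0.05)(-0.15) − (0.90)(-0.35) = 0.3225
  C_21 = −[(-0.45)(0.75) − (-0.20)(-0.15)] = 0.3675
  C_22 = (0.70)(0.75) − (-0.20)(-0.35) = 0.4550
  C_23 = −[(0.70)(-0.15) − (-0.45)(-0.35)] = 0.2625
  C_31 = (-0.45)(-0.25) − (-0.20)(0.90) = 0.2925
  C_32 = −[(0.70)(-0.25) − (-0.20)(-0.05)] = 0.1850
  C_33 = (0.70)(0.90) − (-0.45)(-0.05) = 0.6075
det(I−A) = Σ_j (I−A)_1j·C_1j = (0.70)(0.6375) + (-0.45)(0.1250) + (-0.20)(0.3225) = 0.3255
adj(I−A) = Cᵀ =
  [ 0.6375   0.3675   0.2925]
  [ 0.1250   0.4550   0.1850]
  [ 0.3225   0.2625   0.6075]
(I − A)⁻¹ = adj(I−A) / det(I−A) ≈
  [   1.9585     1.1290     0.8986]
  [   0.3840     1.3978     0.5684]
  [   0.9908     0.8065     1.8664]
Δx = (I − A)⁻¹ Δd with Δd having +20 in the Mining component and 0 elsewhere.
So Δx_3 = L_32 · (+20), where L_32 = adj(I−A)_32 / det(I−A) = 0.2625 / 0.3255.
Δx_3 = 0.2625 × (+20) / 0.3255 = 5.25 / 0.3255 ≈ 16.1.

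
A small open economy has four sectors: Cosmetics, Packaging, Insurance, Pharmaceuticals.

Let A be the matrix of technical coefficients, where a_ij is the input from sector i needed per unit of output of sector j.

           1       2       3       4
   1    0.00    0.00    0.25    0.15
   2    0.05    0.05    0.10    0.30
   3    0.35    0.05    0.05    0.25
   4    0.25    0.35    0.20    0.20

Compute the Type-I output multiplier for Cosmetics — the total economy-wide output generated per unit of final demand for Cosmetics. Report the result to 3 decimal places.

I − A =
  [   1.00     0.00    -0.25    -0.15]
  [  -0.05     0.95    -0.10    -0.30]
  [  -0.35    -0.05     0.95    -0.25]
  [  -0.25    -0.35    -0.20     0.80]
Compute the cofactors C_ij = (−1)^(i+j)·(3×3 minor ij) of I−A; the adjugate is their transpose:
adj(I−A) = Cᵀ =
  [ 0.55900   0.08325   0.19750   0.19775]
  [ 0.16200   0.57825   0.16650   0.29925]
  [ 0.29875   0.14400   0.61675   0.30275]
  [ 0.32025   0.31500   0.28875   0.81375]
det(I−A) = Σ_j (I−A)_1j·C_1j = (1.00)(0.55900) + (0.00)(0.16200) + (-0.25)(0.29875) + (-0.15)(0.32025) = 0.436275
(I − A)⁻¹ = adj(I−A) / det(I−A) ≈
  [   1.2813     0.1908     0.4527     0.4533]
  [   0.3713     1.3254     0.3816     0.6859]
  [   0.6848     0.3301     1.4137     0.6939]
  [   0.7341     0.7220     0.6619     1.8652]
The output multiplier for sector j is the column-j sum of the Leontief inverse (I − A)⁻¹ = adj(I−A) / det(I−A).
Column 1 of adj(I−A): (0.55900, 0.16200, 0.29875, 0.32025); det(I−A) = 0.436275.
m_1 = (0.55900 + 0.16200 + 0.29875 + 0.32025) / 0.436275 = 1.34 / 0.436275 ≈ 3.071.

m_1 = 3.071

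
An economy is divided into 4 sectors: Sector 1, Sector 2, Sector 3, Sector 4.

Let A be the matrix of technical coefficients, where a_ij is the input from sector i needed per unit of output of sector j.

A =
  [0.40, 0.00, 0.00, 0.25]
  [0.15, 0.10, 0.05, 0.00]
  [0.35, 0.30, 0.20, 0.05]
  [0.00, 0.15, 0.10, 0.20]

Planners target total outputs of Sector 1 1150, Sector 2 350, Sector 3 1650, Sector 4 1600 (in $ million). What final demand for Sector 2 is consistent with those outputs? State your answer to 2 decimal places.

I − A =
  [   0.60     0.00     0.00    -0.25]
  [  -0.15     0.90    -0.05     0.00]
  [  -0.35    -0.30     0.80    -0.05]
  [   0.00    -0.15    -0.10     0.80]
d = (I − A) x:
  d_1 = (+0.60)·1150 + (+0.00)·350 + (+0.00)·1650 + (-0.25)·1600 = 290.00
  d_2 = (-0.15)·1150 + (+0.90)·350 + (-0.05)·1650 + (+0.00)·1600 = 60.00
  d_3 = (-0.35)·1150 + (-0.30)·350 + (+0.80)·1650 + (-0.05)·1600 = 732.50
  d_4 = (+0.00)·1150 + (-0.15)·350 + (-0.10)·1650 + (+0.80)·1600 = 1062.50

d_2 = 60.00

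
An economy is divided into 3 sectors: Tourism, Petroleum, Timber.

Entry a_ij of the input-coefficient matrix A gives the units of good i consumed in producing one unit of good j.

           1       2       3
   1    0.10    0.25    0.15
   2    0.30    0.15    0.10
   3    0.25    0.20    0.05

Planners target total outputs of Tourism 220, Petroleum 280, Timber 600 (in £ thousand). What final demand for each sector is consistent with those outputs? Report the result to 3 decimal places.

d_1 = 38.000, d_2 = 112.000, d_3 = 459.000

I − A =
  [   0.90    -0.25    -0.15]
  [  -0.30     0.85    -0.10]
  [  -0.25    -0.20     0.95]
d = (I − A) x:
  d_1 = (+0.90)·220 + (-0.25)·280 + (-0.15)·600 = 38.000
  d_2 = (-0.30)·220 + (+0.85)·280 + (-0.10)·600 = 112.000
  d_3 = (-0.25)·220 + (-0.20)·280 + (+0.95)·600 = 459.000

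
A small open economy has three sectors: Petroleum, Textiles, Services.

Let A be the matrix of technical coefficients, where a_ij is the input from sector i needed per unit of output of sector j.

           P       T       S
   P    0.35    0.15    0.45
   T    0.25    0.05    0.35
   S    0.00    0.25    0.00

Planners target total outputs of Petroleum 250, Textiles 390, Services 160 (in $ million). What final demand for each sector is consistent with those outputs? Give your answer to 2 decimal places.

I − A =
  [   0.65    -0.15    -0.45]
  [  -0.25     0.95    -0.35]
  [   0.00    -0.25     1.00]
d = (I − A) x:
  d_P = (+0.65)·250 + (-0.15)·390 + (-0.45)·160 = 32.00
  d_T = (-0.25)·250 + (+0.95)·390 + (-0.35)·160 = 252.00
  d_S = (+0.00)·250 + (-0.25)·390 + (+1.00)·160 = 62.50

d_P = 32.00, d_T = 252.00, d_S = 62.50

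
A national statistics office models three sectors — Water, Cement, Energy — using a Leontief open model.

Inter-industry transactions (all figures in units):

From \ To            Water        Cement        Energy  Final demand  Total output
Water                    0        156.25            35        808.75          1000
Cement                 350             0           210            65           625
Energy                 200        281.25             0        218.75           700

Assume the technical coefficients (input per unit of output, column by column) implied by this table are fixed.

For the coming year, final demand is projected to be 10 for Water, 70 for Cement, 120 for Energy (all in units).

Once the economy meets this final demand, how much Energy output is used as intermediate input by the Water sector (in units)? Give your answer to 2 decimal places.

Technical coefficients a_ij = z_ij / X_j:
  a_WW = 0/1000 = 0.00, a_CW = 350/1000 = 0.35, a_EW = 200/1000 = 0.20
  a_WC = 156.25/625 = 0.25, a_CC = 0/625 = 0.00, a_EC = 281.25/625 = 0.45
  a_WE = 35/700 = 0.05, a_CE = 210/700 = 0.30, a_EE = 0/700 = 0.00
I − A =
  [   1.00    -0.25    -0.05]
  [  -0.35     1.00    -0.30]
  [  -0.20    -0.45     1.00]
Cofactors of I−A, C_ij = (−1)^(i+j)·(minor ij) (rows/columns in the sector order above):
  C_11 = (1.00)(1.00) − (-0.30)(-0.45) = 0.8650
  C_12 = −[(-0.35)(1.00) − (-0.30)(-0.20)] = 0.4100
  C_13 = (-0.35)(-0.45) − (1.00)(-0.20) = 0.3575
  C_21 = −[(-0.25)(1.00) − (-0.05)(-0.45)] = 0.2725
  C_22 = (1.00)(1.00) − (-0.05)(-0.20) = 0.9900
  C_23 = −[(1.00)(-0.45) − (-0.25)(-0.20)] = 0.5000
  C_31 = (-0.25)(-0.30) − (-0.05)(1.00) = 0.1250
  C_32 = −[(1.00)(-0.30) − (-0.05)(-0.35)] = 0.3175
  C_33 = (1.00)(1.00) − (-0.25)(-0.35) = 0.9125
det(I−A) = Σ_j (I−A)_1j·C_1j = (1.00)(0.8650) + (-0.25)(0.4100) + (-0.05)(0.3575) = 0.744625
adj(I−A) = Cᵀ =
  [ 0.8650   0.2725   0.1250]
  [ 0.4100   0.9900   0.3175]
  [ 0.3575   0.5000   0.9125]
(I − A)⁻¹ = adj(I−A) / det(I−A) ≈
  [   1.1617     0.3660     0.1679]
  [   0.5506     1.3295     0.4264]
  [   0.4801     0.6715     1.2254]
First solve x = (I − A)⁻¹ d = adj(I−A)·d / det(I−A); in particular x_W = (0.8650·10 + 0.2725·70 + 0.1250·120) / 0.744625 = 42.725 / 0.744625 ≈ 57.3779.
Intermediate flow from E to W: z_EW = a_EW · x_W = 0.20 × 42.725 / 0.744625 = 8.545 / 0.744625 ≈ 11.48.

z_EW = 11.48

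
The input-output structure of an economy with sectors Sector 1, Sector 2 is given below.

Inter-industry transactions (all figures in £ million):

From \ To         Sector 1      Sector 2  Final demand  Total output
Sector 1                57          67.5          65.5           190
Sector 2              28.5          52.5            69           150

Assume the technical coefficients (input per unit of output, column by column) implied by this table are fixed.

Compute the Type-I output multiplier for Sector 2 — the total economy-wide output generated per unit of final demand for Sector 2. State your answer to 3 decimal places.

Technical coefficients a_ij = z_ij / X_j:
  a_11 = 57/190 = 0.30, a_21 = 28.5/190 = 0.15
  a_12 = 67.5/150 = 0.45, a_22 = 52.5/150 = 0.35
I − A =
  [   0.70    -0.45]
  [  -0.15     0.65]
det(I−A) = (0.70)(0.65) − (-0.45)(-0.15) = 0.3875
adj(I−A) = [[0.65, 0.45], [0.15, 0.70]]
(I − A)⁻¹ = adj(I−A) / det(I−A) ≈
  [   1.6774     1.1613]
  [   0.3871     1.8065]
The output multiplier for sector j is the column-j sum of the Leontief inverse (I − A)⁻¹ = adj(I−A) / det(I−A).
Column 2 of adj(I−A): (0.45, 0.70); det(I−A) = 0.3875.
m_2 = (0.45 + 0.70) / 0.3875 = 1.15 / 0.3875 ≈ 2.968.

m_2 = 2.968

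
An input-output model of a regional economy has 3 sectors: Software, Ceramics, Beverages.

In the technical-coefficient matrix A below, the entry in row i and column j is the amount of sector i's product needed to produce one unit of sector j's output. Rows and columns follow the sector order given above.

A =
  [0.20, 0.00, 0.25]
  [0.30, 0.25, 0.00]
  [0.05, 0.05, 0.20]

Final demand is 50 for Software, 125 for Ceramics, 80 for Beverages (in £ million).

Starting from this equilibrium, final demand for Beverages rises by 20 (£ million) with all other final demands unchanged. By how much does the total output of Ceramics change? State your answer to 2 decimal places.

I − A =
  [   0.80     0.00    -0.25]
  [  -0.30     0.75     0.00]
  [  -0.05    -0.05     0.80]
Cofactors of I−A, C_ij = (−1)^(i+j)·(minor ij) (rows/columns in the sector order above):
  C_11 = (0.75)(0.80) − (0.00)(-0.05) = 0.6000
  C_12 = −[(-0.30)(0.80) − (0.00)(-0.05)] = 0.2400
  C_13 = (-0.30)(-0.05) − (0.75)(-0.05) = 0.0525
  C_21 = −[(0.00)(0.80) − (-0.25)(-0.05)] = 0.0125
  C_22 = (0.80)(0.80) − (-0.25)(-0.05) = 0.6275
  C_23 = −[(0.80)(-0.05) − (0.00)(-0.05)] = 0.0400
  C_31 = (0.00)(0.00) − (-0.25)(0.75) = 0.1875
  C_32 = −[(0.80)(0.00) − (-0.25)(-0.30)] = 0.0750
  C_33 = (0.80)(0.75) − (0.00)(-0.30) = 0.6000
det(I−A) = Σ_j (I−A)_1j·C_1j = (0.80)(0.6000) + (0.00)(0.2400) + (-0.25)(0.0525) = 0.466875
adj(I−A) = Cᵀ =
  [ 0.6000   0.0125   0.1875]
  [ 0.2400   0.6275   0.0750]
  [ 0.0525   0.0400   0.6000]
(I − A)⁻¹ = adj(I−A) / det(I−A) ≈
  [   1.2851     0.0268     0.4016]
  [   0.5141     1.3440     0.1606]
  [   0.1124     0.0857     1.2851]
Δx = (I − A)⁻¹ Δd with Δd having +20 in the Beverages component and 0 elsewhere.
So Δx_C = L_CB · (+20), where L_CB = adj(I−A)_CB / det(I−A) = 0.0750 / 0.466875.
Δx_C = 0.0750 × (+20) / 0.466875 = 1.50 / 0.466875 ≈ 3.21.

Δx_C = 3.21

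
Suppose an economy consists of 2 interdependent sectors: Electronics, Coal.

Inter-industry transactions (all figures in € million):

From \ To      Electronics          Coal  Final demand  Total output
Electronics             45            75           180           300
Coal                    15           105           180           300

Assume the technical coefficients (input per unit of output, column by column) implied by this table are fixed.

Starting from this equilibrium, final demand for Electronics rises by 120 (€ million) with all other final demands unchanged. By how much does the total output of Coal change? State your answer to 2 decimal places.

Technical coefficients a_ij = z_ij / X_j:
  a_EE = 45/300 = 0.15, a_CE = 15/300 = 0.05
  a_EC = 75/300 = 0.25, a_CC = 105/300 = 0.35
I − A =
  [   0.85    -0.25]
  [  -0.05     0.65]
det(I−A) = (0.85)(0.65) − (-0.25)(-0.05) = 0.5400
adj(I−A) = [[0.65, 0.25], [0.05, 0.85]]
(I − A)⁻¹ = adj(I−A) / det(I−A) ≈
  [   1.2037     0.4630]
  [   0.0926     1.5741]
Δx = (I − A)⁻¹ Δd with Δd having +120 in the Electronics component and 0 elsewhere.
So Δx_C = L_CE · (+120), where L_CE = adj(I−A)_CE / det(I−A) = 0.05 / 0.5400.
Δx_C = 0.05 × (+120) / 0.5400 = 6.00 / 0.5400 ≈ 11.11.

Δx_C = 11.11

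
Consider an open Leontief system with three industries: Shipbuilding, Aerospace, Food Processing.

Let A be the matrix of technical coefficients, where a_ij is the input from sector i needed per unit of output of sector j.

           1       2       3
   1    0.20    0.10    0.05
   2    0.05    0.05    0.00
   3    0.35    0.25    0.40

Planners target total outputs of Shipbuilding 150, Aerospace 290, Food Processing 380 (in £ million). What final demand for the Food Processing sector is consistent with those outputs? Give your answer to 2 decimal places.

I − A =
  [   0.80    -0.10    -0.05]
  [  -0.05     0.95     0.00]
  [  -0.35    -0.25     0.60]
d = (I − A) x:
  d_1 = (+0.80)·150 + (-0.10)·290 + (-0.05)·380 = 72.00
  d_2 = (-0.05)·150 + (+0.95)·290 + (+0.00)·380 = 268.00
  d_3 = (-0.35)·150 + (-0.25)·290 + (+0.60)·380 = 103.00

d_3 = 103.00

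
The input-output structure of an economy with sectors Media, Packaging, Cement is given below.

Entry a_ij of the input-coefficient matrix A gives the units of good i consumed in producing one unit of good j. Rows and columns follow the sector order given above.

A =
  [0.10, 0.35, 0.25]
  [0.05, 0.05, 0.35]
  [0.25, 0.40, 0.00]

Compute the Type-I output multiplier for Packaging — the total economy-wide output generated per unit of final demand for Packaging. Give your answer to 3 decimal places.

m_2 = 2.814

I − A =
  [   0.90    -0.35    -0.25]
  [  -0.05     0.95    -0.35]
  [  -0.25    -0.40     1.00]
Cofactors of I−A, C_ij = (−1)^(i+j)·(minor ij) (rows/columns in the sector order above):
  C_11 = (0.95)(1.00) − (-0.35)(-0.40) = 0.8100
  C_12 = −[(-0.05)(1.00) − (-0.35)(-0.25)] = 0.1375
  C_13 = (-0.05)(-0.40) − (0.95)(-0.25) = 0.2575
  C_21 = −[(-0.35)(1.00) − (-0.25)(-0.40)] = 0.4500
  C_22 = (0.90)(1.00) − (-0.25)(-0.25) = 0.8375
  C_23 = −[(0.90)(-0.40) − (-0.35)(-0.25)] = 0.4475
  C_31 = (-0.35)(-0.35) − (-0.25)(0.95) = 0.3600
  C_32 = −[(0.90)(-0.35) − (-0.25)(-0.05)] = 0.3275
  C_33 = (0.90)(0.95) − (-0.35)(-0.05) = 0.8375
det(I−A) = Σ_j (I−A)_1j·C_1j = (0.90)(0.8100) + (-0.35)(0.1375) + (-0.25)(0.2575) = 0.6165
adj(I−A) = Cᵀ =
  [ 0.8100   0.4500   0.3600]
  [ 0.1375   0.8375   0.3275]
  [ 0.2575   0.4475   0.8375]
(I − A)⁻¹ = adj(I−A) / det(I−A) ≈
  [   1.3139     0.7299     0.5839]
  [   0.2230     1.3585     0.5312]
  [   0.4177     0.7259     1.3585]
The output multiplier for sector j is the column-j sum of the Leontief inverse (I − A)⁻¹ = adj(I−A) / det(I−A).
Column 2 of adj(I−A): (0.4500, 0.8375, 0.4475); det(I−A) = 0.6165.
m_2 = (0.4500 + 0.8375 + 0.4475) / 0.6165 = 1.735 / 0.6165 ≈ 2.814.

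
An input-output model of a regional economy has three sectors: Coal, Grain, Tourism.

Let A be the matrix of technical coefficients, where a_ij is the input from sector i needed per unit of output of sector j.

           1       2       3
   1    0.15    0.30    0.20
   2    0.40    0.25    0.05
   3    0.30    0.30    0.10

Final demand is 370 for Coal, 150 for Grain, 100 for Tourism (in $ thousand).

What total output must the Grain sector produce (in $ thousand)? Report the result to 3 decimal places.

I − A =
  [   0.85    -0.30    -0.20]
  [  -0.40     0.75    -0.05]
  [  -0.30    -0.30     0.90]
Cofactors of I−A, C_ij = (−1)^(i+j)·(minor ij) (rows/columns in the sector order above):
  C_11 = (0.75)(0.90) − (-0.05)(-0.30) = 0.6600
  C_12 = −[(-0.40)(0.90) − (-0.05)(-0.30)] = 0.3750
  C_13 = (-0.40)(-0.30) − (0.75)(-0.30) = 0.3450
  C_21 = −[(-0.30)(0.90) − (-0.20)(-0.30)] = 0.3300
  C_22 = (0.85)(0.90) − (-0.20)(-0.30) = 0.7050
  C_23 = −[(0.85)(-0.30) − (-0.30)(-0.30)] = 0.3450
  C_31 = (-0.30)(-0.05) − (-0.20)(0.75) = 0.1650
  C_32 = −[(0.85)(-0.05) − (-0.20)(-0.40)] = 0.1225
  C_33 = (0.85)(0.75) − (-0.30)(-0.40) = 0.5175
det(I−A) = Σ_j (I−A)_1j·C_1j = (0.85)(0.6600) + (-0.30)(0.3750) + (-0.20)(0.3450) = 0.3795
adj(I−A) = Cᵀ =
  [ 0.6600   0.3300   0.1650]
  [ 0.3750   0.7050   0.1225]
  [ 0.3450   0.3450   0.5175]
(I − A)⁻¹ = adj(I−A) / det(I−A) ≈
  [   1.7391     0.8696     0.4348]
  [   0.9881     1.8577     0.3228]
  [   0.9091     0.9091     1.3636]
x = (I − A)⁻¹ d = adj(I−A)·d / det(I−A), with det(I−A) = 0.3795:
  x_1 = (0.6600·370 + 0.3300·150 + 0.1650·100) / 0.3795 = 310.20 / 0.3795 ≈ 817.391
  x_2 = (0.3750·370 + 0.7050·150 + 0.1225·100) / 0.3795 = 256.75 / 0.3795 ≈ 676.548
  x_3 = (0.3450·370 + 0.3450·150 + 0.5175·100) / 0.3795 = 231.15 / 0.3795 ≈ 609.091

x_2 = 676.548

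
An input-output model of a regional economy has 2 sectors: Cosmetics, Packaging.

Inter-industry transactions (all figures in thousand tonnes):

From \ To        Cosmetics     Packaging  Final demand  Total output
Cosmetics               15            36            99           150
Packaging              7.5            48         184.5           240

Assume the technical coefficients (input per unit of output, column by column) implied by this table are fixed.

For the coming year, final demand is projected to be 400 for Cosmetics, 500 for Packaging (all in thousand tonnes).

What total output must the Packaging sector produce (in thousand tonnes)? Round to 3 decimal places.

Technical coefficients a_ij = z_ij / X_j:
  a_CC = 15/150 = 0.10, a_PC = 7.5/150 = 0.05
  a_CP = 36/240 = 0.15, a_PP = 48/240 = 0.20
I − A =
  [   0.90    -0.15]
  [  -0.05     0.80]
det(I−A) = (0.90)(0.80) − (-0.15)(-0.05) = 0.7125
adj(I−A) = [[0.80, 0.15], [0.05, 0.90]]
(I − A)⁻¹ = adj(I−A) / det(I−A) ≈
  [   1.1228     0.2105]
  [   0.0702     1.2632]
x = (I − A)⁻¹ d = adj(I−A)·d / det(I−A), with det(I−A) = 0.7125:
  x_C = (0.80·400 + 0.15·500) / 0.7125 = 395.00 / 0.7125 ≈ 554.386
  x_P = (0.05·400 + 0.90·500) / 0.7125 = 470.00 / 0.7125 ≈ 659.649

x_P = 659.649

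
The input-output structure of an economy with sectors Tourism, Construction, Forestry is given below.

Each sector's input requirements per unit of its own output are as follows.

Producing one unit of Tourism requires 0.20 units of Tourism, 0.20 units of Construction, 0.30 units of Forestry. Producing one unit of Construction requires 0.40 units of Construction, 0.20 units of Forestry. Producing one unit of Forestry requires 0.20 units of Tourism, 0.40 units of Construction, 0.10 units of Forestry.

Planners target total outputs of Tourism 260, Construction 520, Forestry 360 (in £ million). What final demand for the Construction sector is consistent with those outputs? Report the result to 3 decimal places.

d_C = 116.000

I − A =
  [   0.80     0.00    -0.20]
  [  -0.20     0.60    -0.40]
  [  -0.30    -0.20     0.90]
d = (I − A) x:
  d_T = (+0.80)·260 + (+0.00)·520 + (-0.20)·360 = 136.000
  d_C = (-0.20)·260 + (+0.60)·520 + (-0.40)·360 = 116.000
  d_F = (-0.30)·260 + (-0.20)·520 + (+0.90)·360 = 142.000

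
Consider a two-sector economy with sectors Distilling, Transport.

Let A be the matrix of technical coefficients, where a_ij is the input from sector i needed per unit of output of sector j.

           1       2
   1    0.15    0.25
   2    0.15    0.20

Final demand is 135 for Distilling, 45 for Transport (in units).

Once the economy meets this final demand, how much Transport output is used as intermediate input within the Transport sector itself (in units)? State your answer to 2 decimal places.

z_22 = 18.21

I − A =
  [   0.85    -0.25]
  [  -0.15     0.80]
det(I−A) = (0.85)(0.80) − (-0.25)(-0.15) = 0.6425
adj(I−A) = [[0.80, 0.25], [0.15, 0.85]]
(I − A)⁻¹ = adj(I−A) / det(I−A) ≈
  [   1.2451     0.3891]
  [   0.2335     1.3230]
First solve x = (I − A)⁻¹ d = adj(I−A)·d / det(I−A); in particular x_2 = (0.15·135 + 0.85·45) / 0.6425 = 58.50 / 0.6425 ≈ 91.0506.
Intermediate flow from 2 to 2: z_22 = a_22 · x_2 = 0.20 × 58.50 / 0.6425 = 11.70 / 0.6425 ≈ 18.21.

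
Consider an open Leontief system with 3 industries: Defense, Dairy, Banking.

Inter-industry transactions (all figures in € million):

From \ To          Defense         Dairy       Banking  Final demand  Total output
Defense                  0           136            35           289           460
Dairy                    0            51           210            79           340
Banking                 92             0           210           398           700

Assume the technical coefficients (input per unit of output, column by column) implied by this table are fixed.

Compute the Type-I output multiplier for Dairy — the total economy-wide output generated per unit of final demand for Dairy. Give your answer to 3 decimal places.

Technical coefficients a_ij = z_ij / X_j:
  a_11 = 0/460 = 0.00, a_21 = 0/460 = 0.00, a_31 = 92/460 = 0.20
  a_12 = 136/340 = 0.40, a_22 = 51/340 = 0.15, a_32 = 0/340 = 0.00
  a_13 = 35/700 = 0.05, a_23 = 210/700 = 0.30, a_33 = 210/700 = 0.30
I − A =
  [   1.00    -0.40    -0.05]
  [   0.00     0.85    -0.30]
  [  -0.20     0.00     0.70]
Cofactors of I−A, C_ij = (−1)^(i+j)·(minor ij) (rows/columns in the sector order above):
  C_11 = (0.85)(0.70) − (-0.30)(0.00) = 0.5950
  C_12 = −[(0.00)(0.70) − (-0.30)(-0.20)] = 0.0600
  C_13 = (0.00)(0.00) − (0.85)(-0.20) = 0.1700
  C_21 = −[(-0.40)(0.70) − (-0.05)(0.00)] = 0.2800
  C_22 = (1.00)(0.70) − (-0.05)(-0.20) = 0.6900
  C_23 = −[(1.00)(0.00) − (-0.40)(-0.20)] = 0.0800
  C_31 = (-0.40)(-0.30) − (-0.05)(0.85) = 0.1625
  C_32 = −[(1.00)(-0.30) − (-0.05)(0.00)] = 0.3000
  C_33 = (1.00)(0.85) − (-0.40)(0.00) = 0.8500
det(I−A) = Σ_j (I−A)_1j·C_1j = (1.00)(0.5950) + (-0.40)(0.0600) + (-0.05)(0.1700) = 0.5625
adj(I−A) = Cᵀ =
  [ 0.5950   0.2800   0.1625]
  [ 0.0600   0.6900   0.3000]
  [ 0.1700   0.0800   0.8500]
(I − A)⁻¹ = adj(I−A) / det(I−A) ≈
  [   1.0578     0.4978     0.2889]
  [   0.1067     1.2267     0.5333]
  [   0.3022     0.1422     1.5111]
The output multiplier for sector j is the column-j sum of the Leontief inverse (I − A)⁻¹ = adj(I−A) / det(I−A).
Column 2 of adj(I−A): (0.2800, 0.6900, 0.0800); det(I−A) = 0.5625.
m_2 = (0.2800 + 0.6900 + 0.0800) / 0.5625 = 1.05 / 0.5625 ≈ 1.867.

m_2 = 1.867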